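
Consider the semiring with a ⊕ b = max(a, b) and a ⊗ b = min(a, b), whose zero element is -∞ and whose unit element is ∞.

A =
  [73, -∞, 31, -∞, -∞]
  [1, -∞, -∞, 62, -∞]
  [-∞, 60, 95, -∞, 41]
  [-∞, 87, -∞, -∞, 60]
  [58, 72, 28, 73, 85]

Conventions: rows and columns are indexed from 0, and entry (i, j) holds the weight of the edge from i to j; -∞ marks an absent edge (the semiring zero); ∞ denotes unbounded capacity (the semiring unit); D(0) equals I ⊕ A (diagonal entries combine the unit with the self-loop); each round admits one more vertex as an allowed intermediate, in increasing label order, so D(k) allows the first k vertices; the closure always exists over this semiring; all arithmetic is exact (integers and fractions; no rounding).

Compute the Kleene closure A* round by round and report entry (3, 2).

D(0):
  [∞, -∞, 31, -∞, -∞]
  [1, ∞, -∞, 62, -∞]
  [-∞, 60, ∞, -∞, 41]
  [-∞, 87, -∞, ∞, 60]
  [58, 72, 28, 73, ∞]
D(1):
  [∞, -∞, 31, -∞, -∞]
  [1, ∞, 1, 62, -∞]
  [-∞, 60, ∞, -∞, 41]
  [-∞, 87, -∞, ∞, 60]
  [58, 72, 31, 73, ∞]
D(2):
  [∞, -∞, 31, -∞, -∞]
  [1, ∞, 1, 62, -∞]
  [1, 60, ∞, 60, 41]
  [1, 87, 1, ∞, 60]
  [58, 72, 31, 73, ∞]
D(3):
  [∞, 31, 31, 31, 31]
  [1, ∞, 1, 62, 1]
  [1, 60, ∞, 60, 41]
  [1, 87, 1, ∞, 60]
  [58, 72, 31, 73, ∞]
D(4):
  [∞, 31, 31, 31, 31]
  [1, ∞, 1, 62, 60]
  [1, 60, ∞, 60, 60]
  [1, 87, 1, ∞, 60]
  [58, 73, 31, 73, ∞]
D(5):
  [∞, 31, 31, 31, 31]
  [58, ∞, 31, 62, 60]
  [58, 60, ∞, 60, 60]
  [58, 87, 31, ∞, 60]
  [58, 73, 31, 73, ∞]
Answer: A*[3][2] = 31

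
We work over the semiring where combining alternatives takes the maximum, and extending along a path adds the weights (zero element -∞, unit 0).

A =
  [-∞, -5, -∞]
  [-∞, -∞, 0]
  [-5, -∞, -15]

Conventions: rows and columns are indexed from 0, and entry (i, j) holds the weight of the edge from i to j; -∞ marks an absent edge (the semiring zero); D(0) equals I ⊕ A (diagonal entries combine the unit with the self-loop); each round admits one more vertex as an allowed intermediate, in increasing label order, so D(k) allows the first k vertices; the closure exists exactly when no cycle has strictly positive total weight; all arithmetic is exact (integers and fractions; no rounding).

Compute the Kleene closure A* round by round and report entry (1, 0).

D(0):
  [0, -5, -∞]
  [-∞, 0, 0]
  [-5, -∞, 0]
D(1):
  [0, -5, -∞]
  [-∞, 0, 0]
  [-5, -10, 0]
D(2):
  [0, -5, -5]
  [-∞, 0, 0]
  [-5, -10, 0]
D(3):
  [0, -5, -5]
  [-5, 0, 0]
  [-5, -10, 0]
Answer: A*[1][0] = -5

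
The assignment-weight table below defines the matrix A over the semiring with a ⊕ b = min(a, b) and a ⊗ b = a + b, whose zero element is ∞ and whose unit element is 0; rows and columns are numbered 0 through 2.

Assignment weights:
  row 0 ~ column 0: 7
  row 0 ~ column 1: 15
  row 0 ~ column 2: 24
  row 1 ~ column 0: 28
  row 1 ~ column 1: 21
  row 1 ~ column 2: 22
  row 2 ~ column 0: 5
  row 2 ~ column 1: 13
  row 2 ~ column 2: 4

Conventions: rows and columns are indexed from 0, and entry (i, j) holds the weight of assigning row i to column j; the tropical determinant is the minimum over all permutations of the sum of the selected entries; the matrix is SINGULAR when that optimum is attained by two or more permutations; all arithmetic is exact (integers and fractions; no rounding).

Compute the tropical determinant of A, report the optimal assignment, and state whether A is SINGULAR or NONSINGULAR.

σ = (0, 1, 2): 7 + 21 + 4 = 32
σ = (0, 2, 1): 7 + 22 + 13 = 42
σ = (1, 0, 2): 15 + 28 + 4 = 47
σ = (1, 2, 0): 15 + 22 + 5 = 42
σ = (2, 0, 1): 24 + 28 + 13 = 65
σ = (2, 1, 0): 24 + 21 + 5 = 50
Optimal value attained by: σ = (0, 1, 2).
Answer: det⊕(A) = 32; verdict: NONSINGULAR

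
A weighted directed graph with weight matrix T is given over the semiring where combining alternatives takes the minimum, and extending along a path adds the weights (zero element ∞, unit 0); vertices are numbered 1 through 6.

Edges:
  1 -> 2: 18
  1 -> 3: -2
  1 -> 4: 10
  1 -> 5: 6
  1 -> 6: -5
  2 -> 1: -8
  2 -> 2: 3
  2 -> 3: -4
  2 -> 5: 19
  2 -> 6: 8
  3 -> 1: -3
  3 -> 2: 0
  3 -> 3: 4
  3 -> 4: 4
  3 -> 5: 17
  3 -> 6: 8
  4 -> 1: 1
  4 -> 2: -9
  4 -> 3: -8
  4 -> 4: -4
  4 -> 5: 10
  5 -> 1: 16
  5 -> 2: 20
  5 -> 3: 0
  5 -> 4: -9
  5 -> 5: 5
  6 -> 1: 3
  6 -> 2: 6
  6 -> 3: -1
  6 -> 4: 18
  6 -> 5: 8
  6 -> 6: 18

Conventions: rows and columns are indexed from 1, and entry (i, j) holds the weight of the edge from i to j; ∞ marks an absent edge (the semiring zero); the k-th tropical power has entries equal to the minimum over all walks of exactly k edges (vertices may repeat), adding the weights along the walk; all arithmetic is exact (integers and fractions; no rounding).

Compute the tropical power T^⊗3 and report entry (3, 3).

T^⊗2:
  [-5, -2, -6, -3, 3, 6]
  [-7, -4, -10, 0, -2, -13]
  [-8, -5, -5, 0, 3, -8]
  [-17, -13, -13, -8, 6, -4]
  [-8, -18, -17, -13, 1, 8]
  [-4, -1, 1, -1, 9, -2]
T^⊗3:
  [-10, -12, -11, -7, 1, -10]
  [-13, -10, -14, -11, -5, -12]
  [-13, -9, -10, -6, -2, -13]
  [-21, -17, -19, -12, -11, -22]
  [-26, -22, -22, -17, -3, -13]
  [-9, -10, -9, -5, 2, -9]
Key observation: the optimum is the walk 3->2->1->3, with weight 0 + (-8) + (-2) = -10.
Optimal value attained by: walk 3->2->1->3.
Answer: (T^⊗3)[3][3] = -10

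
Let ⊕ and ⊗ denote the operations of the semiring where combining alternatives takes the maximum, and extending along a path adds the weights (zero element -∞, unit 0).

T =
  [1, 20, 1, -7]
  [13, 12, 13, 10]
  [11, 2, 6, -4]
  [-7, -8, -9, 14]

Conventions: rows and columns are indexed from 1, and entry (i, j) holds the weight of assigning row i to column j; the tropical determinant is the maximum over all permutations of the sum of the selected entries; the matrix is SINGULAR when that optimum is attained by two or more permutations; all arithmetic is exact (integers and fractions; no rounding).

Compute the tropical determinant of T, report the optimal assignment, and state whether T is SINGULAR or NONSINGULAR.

σ = (1, 2, 3, 4): 1 + 12 + 6 + 14 = 33
σ = (1, 2, 4, 3): 1 + 12 + (-4) + (-9) = 0
σ = (1, 3, 2, 4): 1 + 13 + 2 + 14 = 30
σ = (1, 3, 4, 2): 1 + 13 + (-4) + (-8) = 2
σ = (1, 4, 2, 3): 1 + 10 + 2 + (-9) = 4
σ = (1, 4, 3, 2): 1 + 10 + 6 + (-8) = 9
σ = (2, 1, 3, 4): 20 + 13 + 6 + 14 = 53
σ = (2, 1, 4, 3): 20 + 13 + (-4) + (-9) = 20
σ = (2, 3, 1, 4): 20 + 13 + 11 + 14 = 58
σ = (2, 3, 4, 1): 20 + 13 + (-4) + (-7) = 22
σ = (2, 4, 1, 3): 20 + 10 + 11 + (-9) = 32
σ = (2, 4, 3, 1): 20 + 10 + 6 + (-7) = 29
σ = (3, 1, 2, 4): 1 + 13 + 2 + 14 = 30
σ = (3, 1, 4, 2): 1 + 13 + (-4) + (-8) = 2
σ = (3, 2, 1, 4): 1 + 12 + 11 + 14 = 38
σ = (3, 2, 4, 1): 1 + 12 + (-4) + (-7) = 2
σ = (3, 4, 1, 2): 1 + 10 + 11 + (-8) = 14
σ = (3, 4, 2, 1): 1 + 10 + 2 + (-7) = 6
σ = (4, 1, 2, 3): (-7) + 13 + 2 + (-9) = -1
σ = (4, 1, 3, 2): (-7) + 13 + 6 + (-8) = 4
σ = (4, 2, 1, 3): (-7) + 12 + 11 + (-9) = 7
σ = (4, 2, 3, 1): (-7) + 12 + 6 + (-7) = 4
σ = (4, 3, 1, 2): (-7) + 13 + 11 + (-8) = 9
σ = (4, 3, 2, 1): (-7) + 13 + 2 + (-7) = 1
Optimal value attained by: σ = (2, 3, 1, 4).
Answer: det⊕(T) = 58; verdict: NONSINGULAR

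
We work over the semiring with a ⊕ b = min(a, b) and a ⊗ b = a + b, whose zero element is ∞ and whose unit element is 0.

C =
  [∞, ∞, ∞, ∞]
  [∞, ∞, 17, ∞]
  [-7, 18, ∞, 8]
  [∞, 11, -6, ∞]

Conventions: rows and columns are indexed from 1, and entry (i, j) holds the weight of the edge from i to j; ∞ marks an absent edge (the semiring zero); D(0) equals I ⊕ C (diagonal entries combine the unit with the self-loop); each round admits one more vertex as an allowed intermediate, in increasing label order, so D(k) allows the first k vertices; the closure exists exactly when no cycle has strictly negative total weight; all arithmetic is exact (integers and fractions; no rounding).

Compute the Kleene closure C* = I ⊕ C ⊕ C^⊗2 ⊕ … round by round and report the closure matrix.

D(0):
  [0, ∞, ∞, ∞]
  [∞, 0, 17, ∞]
  [-7, 18, 0, 8]
  [∞, 11, -6, 0]
D(1):
  [0, ∞, ∞, ∞]
  [∞, 0, 17, ∞]
  [-7, 18, 0, 8]
  [∞, 11, -6, 0]
D(2):
  [0, ∞, ∞, ∞]
  [∞, 0, 17, ∞]
  [-7, 18, 0, 8]
  [∞, 11, -6, 0]
D(3):
  [0, ∞, ∞, ∞]
  [10, 0, 17, 25]
  [-7, 18, 0, 8]
  [-13, 11, -6, 0]
D(4):
  [0, ∞, ∞, ∞]
  [10, 0, 17, 25]
  [-7, 18, 0, 8]
  [-13, 11, -6, 0]
Answer: C* = [[0, ∞, ∞, ∞], [10, 0, 17, 25], [-7, 18, 0, 8], [-13, 11, -6, 0]]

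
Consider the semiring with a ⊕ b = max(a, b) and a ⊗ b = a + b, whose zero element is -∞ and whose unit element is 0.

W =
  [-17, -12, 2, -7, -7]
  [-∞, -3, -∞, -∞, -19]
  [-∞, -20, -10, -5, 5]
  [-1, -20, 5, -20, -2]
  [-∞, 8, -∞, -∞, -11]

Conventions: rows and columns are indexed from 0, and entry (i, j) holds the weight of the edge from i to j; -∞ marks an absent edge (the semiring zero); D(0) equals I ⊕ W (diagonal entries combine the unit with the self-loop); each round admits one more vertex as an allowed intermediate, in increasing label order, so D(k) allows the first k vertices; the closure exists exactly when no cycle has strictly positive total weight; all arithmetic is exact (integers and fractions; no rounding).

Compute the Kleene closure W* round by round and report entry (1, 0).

D(0):
  [0, -12, 2, -7, -7]
  [-∞, 0, -∞, -∞, -19]
  [-∞, -20, 0, -5, 5]
  [-1, -20, 5, 0, -2]
  [-∞, 8, -∞, -∞, 0]
D(1):
  [0, -12, 2, -7, -7]
  [-∞, 0, -∞, -∞, -19]
  [-∞, -20, 0, -5, 5]
  [-1, -13, 5, 0, -2]
  [-∞, 8, -∞, -∞, 0]
D(2):
  [0, -12, 2, -7, -7]
  [-∞, 0, -∞, -∞, -19]
  [-∞, -20, 0, -5, 5]
  [-1, -13, 5, 0, -2]
  [-∞, 8, -∞, -∞, 0]
D(3):
  [0, -12, 2, -3, 7]
  [-∞, 0, -∞, -∞, -19]
  [-∞, -20, 0, -5, 5]
  [-1, -13, 5, 0, 10]
  [-∞, 8, -∞, -∞, 0]
D(4):
  [0, -12, 2, -3, 7]
  [-∞, 0, -∞, -∞, -19]
  [-6, -18, 0, -5, 5]
  [-1, -13, 5, 0, 10]
  [-∞, 8, -∞, -∞, 0]
D(5):
  [0, 15, 2, -3, 7]
  [-∞, 0, -∞, -∞, -19]
  [-6, 13, 0, -5, 5]
  [-1, 18, 5, 0, 10]
  [-∞, 8, -∞, -∞, 0]
Answer: W*[1][0] = -∞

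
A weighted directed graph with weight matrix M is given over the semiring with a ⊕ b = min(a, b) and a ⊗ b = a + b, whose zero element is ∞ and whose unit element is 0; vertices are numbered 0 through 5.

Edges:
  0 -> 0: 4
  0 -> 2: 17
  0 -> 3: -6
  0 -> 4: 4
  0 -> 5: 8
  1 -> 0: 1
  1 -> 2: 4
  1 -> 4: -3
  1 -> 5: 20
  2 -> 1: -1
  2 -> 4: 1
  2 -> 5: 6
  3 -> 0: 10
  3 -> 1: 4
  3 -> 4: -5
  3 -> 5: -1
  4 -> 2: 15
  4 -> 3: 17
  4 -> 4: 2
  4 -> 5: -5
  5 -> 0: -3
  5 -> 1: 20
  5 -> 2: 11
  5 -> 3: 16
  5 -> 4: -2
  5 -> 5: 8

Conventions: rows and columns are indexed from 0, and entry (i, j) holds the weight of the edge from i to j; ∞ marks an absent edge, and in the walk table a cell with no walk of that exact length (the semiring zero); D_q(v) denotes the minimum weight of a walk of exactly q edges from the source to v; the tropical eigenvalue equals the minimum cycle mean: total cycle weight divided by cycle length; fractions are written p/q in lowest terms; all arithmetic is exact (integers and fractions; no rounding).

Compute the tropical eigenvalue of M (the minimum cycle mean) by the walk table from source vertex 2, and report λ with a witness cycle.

q=0: [∞, ∞, 0, ∞, ∞, ∞]
q=1: [∞, -1, ∞, ∞, 1, 6]
q=2: [0, 26, 3, 18, -4, -4]
q=3: [-7, 2, 7, -6, -6, -9]
q=4: [-12, -2, 2, -13, -11, -11]
q=5: [-14, -9, 0, -18, -18, -16]
q=6: [-19, -14, -5, -20, -23, -23]
Optimal cycle mean attained by: cycle 0->3->4->5->0, total (-6) + (-5) + (-5) + (-3), length 4.
Answer: λ = -19/4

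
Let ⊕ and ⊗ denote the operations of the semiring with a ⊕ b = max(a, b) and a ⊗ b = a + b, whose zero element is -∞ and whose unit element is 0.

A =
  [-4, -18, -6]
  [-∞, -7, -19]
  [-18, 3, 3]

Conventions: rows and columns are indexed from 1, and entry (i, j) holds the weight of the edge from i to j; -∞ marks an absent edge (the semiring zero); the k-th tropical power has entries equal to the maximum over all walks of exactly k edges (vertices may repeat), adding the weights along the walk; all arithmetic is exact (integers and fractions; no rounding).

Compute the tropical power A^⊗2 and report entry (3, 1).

A^⊗2:
  [-8, -3, -3]
  [-37, -14, -16]
  [-15, 6, 6]
Key observation: the optimum is the walk 3->3->1, with weight 3 + (-18) = -15.
Optimal value attained by: walk 3->3->1.
Answer: (A^⊗2)[3][1] = -15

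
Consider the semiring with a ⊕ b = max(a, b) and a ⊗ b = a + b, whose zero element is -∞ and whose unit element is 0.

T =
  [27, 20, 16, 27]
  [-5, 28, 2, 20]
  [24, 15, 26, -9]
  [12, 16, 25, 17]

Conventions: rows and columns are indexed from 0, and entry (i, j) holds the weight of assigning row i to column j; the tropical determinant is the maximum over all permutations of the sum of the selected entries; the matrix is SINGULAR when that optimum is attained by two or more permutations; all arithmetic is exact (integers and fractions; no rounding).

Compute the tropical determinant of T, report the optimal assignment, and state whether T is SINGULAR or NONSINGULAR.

σ = (0, 1, 2, 3): 27 + 28 + 26 + 17 = 98
σ = (0, 1, 3, 2): 27 + 28 + (-9) + 25 = 71
σ = (0, 2, 1, 3): 27 + 2 + 15 + 17 = 61
σ = (0, 2, 3, 1): 27 + 2 + (-9) + 16 = 36
σ = (0, 3, 1, 2): 27 + 20 + 15 + 25 = 87
σ = (0, 3, 2, 1): 27 + 20 + 26 + 16 = 89
σ = (1, 0, 2, 3): 20 + (-5) + 26 + 17 = 58
σ = (1, 0, 3, 2): 20 + (-5) + (-9) + 25 = 31
σ = (1, 2, 0, 3): 20 + 2 + 24 + 17 = 63
σ = (1, 2, 3, 0): 20 + 2 + (-9) + 12 = 25
σ = (1, 3, 0, 2): 20 + 20 + 24 + 25 = 89
σ = (1, 3, 2, 0): 20 + 20 + 26 + 12 = 78
σ = (2, 0, 1, 3): 16 + (-5) + 15 + 17 = 43
σ = (2, 0, 3, 1): 16 + (-5) + (-9) + 16 = 18
σ = (2, 1, 0, 3): 16 + 28 + 24 + 17 = 85
σ = (2, 1, 3, 0): 16 + 28 + (-9) + 12 = 47
σ = (2, 3, 0, 1): 16 + 20 + 24 + 16 = 76
σ = (2, 3, 1, 0): 16 + 20 + 15 + 12 = 63
σ = (3, 0, 1, 2): 27 + (-5) + 15 + 25 = 62
σ = (3, 0, 2, 1): 27 + (-5) + 26 + 16 = 64
σ = (3, 1, 0, 2): 27 + 28 + 24 + 25 = 104
σ = (3, 1, 2, 0): 27 + 28 + 26 + 12 = 93
σ = (3, 2, 0, 1): 27 + 2 + 24 + 16 = 69
σ = (3, 2, 1, 0): 27 + 2 + 15 + 12 = 56
Optimal value attained by: σ = (3, 1, 0, 2).
Answer: det⊕(T) = 104; verdict: NONSINGULAR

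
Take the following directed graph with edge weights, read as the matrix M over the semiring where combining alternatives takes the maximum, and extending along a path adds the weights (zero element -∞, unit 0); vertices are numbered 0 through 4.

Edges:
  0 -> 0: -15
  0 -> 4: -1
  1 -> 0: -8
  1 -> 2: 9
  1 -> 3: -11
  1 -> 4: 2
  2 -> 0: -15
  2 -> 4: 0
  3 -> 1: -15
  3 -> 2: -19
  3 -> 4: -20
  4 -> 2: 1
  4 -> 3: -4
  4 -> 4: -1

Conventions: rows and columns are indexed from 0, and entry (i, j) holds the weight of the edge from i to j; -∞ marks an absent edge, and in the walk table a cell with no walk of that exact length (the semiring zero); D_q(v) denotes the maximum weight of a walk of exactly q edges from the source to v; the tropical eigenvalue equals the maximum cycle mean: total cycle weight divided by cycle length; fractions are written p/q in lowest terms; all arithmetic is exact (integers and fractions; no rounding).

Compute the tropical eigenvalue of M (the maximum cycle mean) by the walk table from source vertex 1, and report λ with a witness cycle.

q=0: [-∞, 0, -∞, -∞, -∞]
q=1: [-8, -∞, 9, -11, 2]
q=2: [-6, -26, 3, -2, 9]
q=3: [-12, -17, 10, 5, 8]
q=4: [-5, -10, 9, 4, 10]
q=5: [-6, -11, 11, 6, 9]
Optimal cycle mean attained by: cycle 2->4->2, total 0 + 1, length 2.
Answer: λ = 1/2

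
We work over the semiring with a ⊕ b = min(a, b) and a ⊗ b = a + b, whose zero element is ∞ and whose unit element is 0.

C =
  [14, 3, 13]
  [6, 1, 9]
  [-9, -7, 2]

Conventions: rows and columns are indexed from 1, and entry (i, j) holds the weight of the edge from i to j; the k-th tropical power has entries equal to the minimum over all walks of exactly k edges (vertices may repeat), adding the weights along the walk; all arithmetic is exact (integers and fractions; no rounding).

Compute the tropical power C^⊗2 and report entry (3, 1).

C^⊗2:
  [4, 4, 12]
  [0, 2, 10]
  [-7, -6, 2]
Key observation: the optimum is the walk 3->3->1, with weight 2 + (-9) = -7.
Optimal value attained by: walk 3->3->1.
Answer: (C^⊗2)[3][1] = -7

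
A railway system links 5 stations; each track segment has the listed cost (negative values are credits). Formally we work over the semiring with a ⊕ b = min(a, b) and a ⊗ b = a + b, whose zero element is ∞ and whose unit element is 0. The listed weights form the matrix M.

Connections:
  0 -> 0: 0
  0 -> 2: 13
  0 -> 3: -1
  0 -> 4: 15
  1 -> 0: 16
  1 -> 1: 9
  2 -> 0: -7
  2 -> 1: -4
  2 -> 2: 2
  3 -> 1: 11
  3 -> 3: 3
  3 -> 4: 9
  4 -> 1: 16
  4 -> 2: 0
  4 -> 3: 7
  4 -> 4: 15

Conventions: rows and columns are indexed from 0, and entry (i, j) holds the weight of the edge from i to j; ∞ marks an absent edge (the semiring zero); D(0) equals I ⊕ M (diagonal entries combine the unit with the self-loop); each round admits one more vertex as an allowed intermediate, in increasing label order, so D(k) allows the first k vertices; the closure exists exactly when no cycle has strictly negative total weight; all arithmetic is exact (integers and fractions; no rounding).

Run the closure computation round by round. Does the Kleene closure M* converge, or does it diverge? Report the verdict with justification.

D(0):
  [0, ∞, 13, -1, 15]
  [16, 0, ∞, ∞, ∞]
  [-7, -4, 0, ∞, ∞]
  [∞, 11, ∞, 0, 9]
  [∞, 16, 0, 7, 0]
D(1):
  [0, ∞, 13, -1, 15]
  [16, 0, 29, 15, 31]
  [-7, -4, 0, -8, 8]
  [∞, 11, ∞, 0, 9]
  [∞, 16, 0, 7, 0]
D(2):
  [0, ∞, 13, -1, 15]
  [16, 0, 29, 15, 31]
  [-7, -4, 0, -8, 8]
  [27, 11, 40, 0, 9]
  [32, 16, 0, 7, 0]
D(3):
  [0, 9, 13, -1, 15]
  [16, 0, 29, 15, 31]
  [-7, -4, 0, -8, 8]
  [27, 11, 40, 0, 9]
  [-7, -4, 0, -8, 0]
D(4):
  [0, 9, 13, -1, 8]
  [16, 0, 29, 15, 24]
  [-7, -4, 0, -8, 1]
  [27, 11, 40, 0, 9]
  [-7, -4, 0, -8, 0]
D(5):
  [0, 4, 8, -1, 8]
  [16, 0, 24, 15, 24]
  [-7, -4, 0, -8, 1]
  [2, 5, 9, 0, 9]
  [-7, -4, 0, -8, 0]
Key observation: every diagonal entry stays at the unit through all rounds, so no improving cycle exists.
Answer: CONVERGES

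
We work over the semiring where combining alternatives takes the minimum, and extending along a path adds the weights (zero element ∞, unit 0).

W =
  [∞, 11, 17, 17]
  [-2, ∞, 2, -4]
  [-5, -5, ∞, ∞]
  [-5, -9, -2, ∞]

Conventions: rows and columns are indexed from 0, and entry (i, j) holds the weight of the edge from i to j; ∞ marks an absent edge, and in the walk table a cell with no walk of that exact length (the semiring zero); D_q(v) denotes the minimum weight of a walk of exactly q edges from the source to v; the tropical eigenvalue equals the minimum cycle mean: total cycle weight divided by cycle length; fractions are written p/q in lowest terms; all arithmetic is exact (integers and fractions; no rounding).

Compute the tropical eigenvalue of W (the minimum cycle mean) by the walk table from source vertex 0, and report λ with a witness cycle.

q=0: [0, ∞, ∞, ∞]
q=1: [∞, 11, 17, 17]
q=2: [9, 8, 13, 7]
q=3: [2, -2, 5, 4]
q=4: [-4, -5, 0, -6]
Optimal cycle mean attained by: cycle 1->3->1, total (-4) + (-9), length 2.
Answer: λ = -13/2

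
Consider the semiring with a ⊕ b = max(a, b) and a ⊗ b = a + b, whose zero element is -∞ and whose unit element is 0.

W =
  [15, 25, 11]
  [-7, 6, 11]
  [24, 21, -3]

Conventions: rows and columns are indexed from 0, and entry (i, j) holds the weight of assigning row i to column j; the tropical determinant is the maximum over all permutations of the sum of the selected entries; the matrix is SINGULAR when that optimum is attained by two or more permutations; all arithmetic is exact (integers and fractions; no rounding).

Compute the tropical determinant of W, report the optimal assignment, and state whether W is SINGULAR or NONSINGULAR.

σ = (0, 1, 2): 15 + 6 + (-3) = 18
σ = (0, 2, 1): 15 + 11 + 21 = 47
σ = (1, 0, 2): 25 + (-7) + (-3) = 15
σ = (1, 2, 0): 25 + 11 + 24 = 60
σ = (2, 0, 1): 11 + (-7) + 21 = 25
σ = (2, 1, 0): 11 + 6 + 24 = 41
Optimal value attained by: σ = (1, 2, 0).
Answer: det⊕(W) = 60; verdict: NONSINGULAR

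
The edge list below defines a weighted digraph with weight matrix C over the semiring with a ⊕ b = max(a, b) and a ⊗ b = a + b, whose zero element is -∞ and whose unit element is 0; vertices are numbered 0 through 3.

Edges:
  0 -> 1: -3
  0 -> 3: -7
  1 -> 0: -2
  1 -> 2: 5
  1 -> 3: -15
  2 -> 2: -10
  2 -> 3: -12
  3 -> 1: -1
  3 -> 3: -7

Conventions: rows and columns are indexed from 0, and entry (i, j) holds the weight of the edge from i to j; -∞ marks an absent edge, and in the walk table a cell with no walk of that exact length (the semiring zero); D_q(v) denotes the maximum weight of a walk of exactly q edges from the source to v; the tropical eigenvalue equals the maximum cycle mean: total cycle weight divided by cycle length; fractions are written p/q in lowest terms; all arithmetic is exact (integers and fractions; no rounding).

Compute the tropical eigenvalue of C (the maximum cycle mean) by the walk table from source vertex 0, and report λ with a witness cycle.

q=0: [0, -∞, -∞, -∞]
q=1: [-∞, -3, -∞, -7]
q=2: [-5, -8, 2, -14]
q=3: [-10, -8, -3, -10]
q=4: [-10, -11, -3, -15]
Optimal cycle mean attained by: cycle 0->1->0, total (-3) + (-2), length 2.
Answer: λ = -5/2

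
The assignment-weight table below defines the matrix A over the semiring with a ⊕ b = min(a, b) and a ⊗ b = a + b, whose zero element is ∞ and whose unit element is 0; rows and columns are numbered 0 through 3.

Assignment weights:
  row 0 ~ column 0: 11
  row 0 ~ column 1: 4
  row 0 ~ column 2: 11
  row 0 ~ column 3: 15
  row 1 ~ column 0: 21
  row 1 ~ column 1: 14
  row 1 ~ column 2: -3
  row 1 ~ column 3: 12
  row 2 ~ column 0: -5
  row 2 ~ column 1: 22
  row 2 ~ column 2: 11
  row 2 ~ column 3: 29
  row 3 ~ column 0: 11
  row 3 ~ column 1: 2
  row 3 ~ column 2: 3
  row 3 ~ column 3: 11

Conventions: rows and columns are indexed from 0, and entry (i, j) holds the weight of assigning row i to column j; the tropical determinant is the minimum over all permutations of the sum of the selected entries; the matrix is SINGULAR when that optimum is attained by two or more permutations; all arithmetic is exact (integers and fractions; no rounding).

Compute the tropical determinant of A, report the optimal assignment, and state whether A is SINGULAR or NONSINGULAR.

σ = (0, 1, 2, 3): 11 + 14 + 11 + 11 = 47
σ = (0, 1, 3, 2): 11 + 14 + 29 + 3 = 57
σ = (0, 2, 1, 3): 11 + (-3) + 22 + 11 = 41
σ = (0, 2, 3, 1): 11 + (-3) + 29 + 2 = 39
σ = (0, 3, 1, 2): 11 + 12 + 22 + 3 = 48
σ = (0, 3, 2, 1): 11 + 12 + 11 + 2 = 36
σ = (1, 0, 2, 3): 4 + 21 + 11 + 11 = 47
σ = (1, 0, 3, 2): 4 + 21 + 29 + 3 = 57
σ = (1, 2, 0, 3): 4 + (-3) + (-5) + 11 = 7
σ = (1, 2, 3, 0): 4 + (-3) + 29 + 11 = 41
σ = (1, 3, 0, 2): 4 + 12 + (-5) + 3 = 14
σ = (1, 3, 2, 0): 4 + 12 + 11 + 11 = 38
σ = (2, 0, 1, 3): 11 + 21 + 22 + 11 = 65
σ = (2, 0, 3, 1): 11 + 21 + 29 + 2 = 63
σ = (2, 1, 0, 3): 11 + 14 + (-5) + 11 = 31
σ = (2, 1, 3, 0): 11 + 14 + 29 + 11 = 65
σ = (2, 3, 0, 1): 11 + 12 + (-5) + 2 = 20
σ = (2, 3, 1, 0): 11 + 12 + 22 + 11 = 56
σ = (3, 0, 1, 2): 15 + 21 + 22 + 3 = 61
σ = (3, 0, 2, 1): 15 + 21 + 11 + 2 = 49
σ = (3, 1, 0, 2): 15 + 14 + (-5) + 3 = 27
σ = (3, 1, 2, 0): 15 + 14 + 11 + 11 = 51
σ = (3, 2, 0, 1): 15 + (-3) + (-5) + 2 = 9
σ = (3, 2, 1, 0): 15 + (-3) + 22 + 11 = 45
Optimal value attained by: σ = (1, 2, 0, 3).
Answer: det⊕(A) = 7; verdict: NONSINGULAR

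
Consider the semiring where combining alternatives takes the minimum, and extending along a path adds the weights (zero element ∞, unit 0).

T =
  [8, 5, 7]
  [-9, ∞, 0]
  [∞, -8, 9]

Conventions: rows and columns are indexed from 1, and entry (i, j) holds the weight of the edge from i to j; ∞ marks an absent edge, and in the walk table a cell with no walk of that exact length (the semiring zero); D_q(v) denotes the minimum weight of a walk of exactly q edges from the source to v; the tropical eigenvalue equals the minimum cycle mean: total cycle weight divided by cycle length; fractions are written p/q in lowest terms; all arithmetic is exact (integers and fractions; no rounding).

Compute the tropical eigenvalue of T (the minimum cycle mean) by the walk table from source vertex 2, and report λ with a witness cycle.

q=0: [∞, 0, ∞]
q=1: [-9, ∞, 0]
q=2: [-1, -8, -2]
q=3: [-17, -10, -8]
Optimal cycle mean attained by: cycle 2->3->2, total 0 + (-8), length 2.
Answer: λ = -4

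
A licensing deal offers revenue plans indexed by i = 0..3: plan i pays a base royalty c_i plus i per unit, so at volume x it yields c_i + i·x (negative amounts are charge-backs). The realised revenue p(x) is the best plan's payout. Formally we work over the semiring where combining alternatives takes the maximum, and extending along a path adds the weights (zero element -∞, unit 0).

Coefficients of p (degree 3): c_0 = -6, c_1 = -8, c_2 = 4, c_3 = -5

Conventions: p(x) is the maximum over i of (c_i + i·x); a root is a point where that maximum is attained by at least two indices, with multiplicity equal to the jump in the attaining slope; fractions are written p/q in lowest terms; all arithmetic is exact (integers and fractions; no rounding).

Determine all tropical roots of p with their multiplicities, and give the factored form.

hull edge (i=0, c=-6) to (i=2, c=4): slope 5, span 2
hull edge (i=2, c=4) to (i=3, c=-5): slope -9, span 1
Factored form: p(x) = -5 ⊗ (x ⊕ (-5)) ⊗ (x ⊕ (-5)) ⊗ (x ⊕ 9)
Answer: roots = -5 (mult 2), 9 (mult 1)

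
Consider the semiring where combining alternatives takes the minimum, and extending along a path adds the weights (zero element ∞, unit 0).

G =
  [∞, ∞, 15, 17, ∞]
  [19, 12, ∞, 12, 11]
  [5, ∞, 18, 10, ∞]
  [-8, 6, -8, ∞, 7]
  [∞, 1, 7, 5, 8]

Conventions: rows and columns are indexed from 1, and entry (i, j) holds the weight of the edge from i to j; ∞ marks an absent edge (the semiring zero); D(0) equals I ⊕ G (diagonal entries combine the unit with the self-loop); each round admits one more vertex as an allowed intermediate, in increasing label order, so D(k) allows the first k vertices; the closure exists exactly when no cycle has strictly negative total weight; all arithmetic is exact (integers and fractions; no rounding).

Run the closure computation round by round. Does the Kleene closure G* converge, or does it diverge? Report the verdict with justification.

D(0):
  [0, ∞, 15, 17, ∞]
  [19, 0, ∞, 12, 11]
  [5, ∞, 0, 10, ∞]
  [-8, 6, -8, 0, 7]
  [∞, 1, 7, 5, 0]
D(1):
  [0, ∞, 15, 17, ∞]
  [19, 0, 34, 12, 11]
  [5, ∞, 0, 10, ∞]
  [-8, 6, -8, 0, 7]
  [∞, 1, 7, 5, 0]
D(2):
  [0, ∞, 15, 17, ∞]
  [19, 0, 34, 12, 11]
  [5, ∞, 0, 10, ∞]
  [-8, 6, -8, 0, 7]
  [20, 1, 7, 5, 0]
D(3):
  [0, ∞, 15, 17, ∞]
  [19, 0, 34, 12, 11]
  [5, ∞, 0, 10, ∞]
  [-8, 6, -8, 0, 7]
  [12, 1, 7, 5, 0]
D(4):
  [0, 23, 9, 17, 24]
  [4, 0, 4, 12, 11]
  [2, 16, 0, 10, 17]
  [-8, 6, -8, 0, 7]
  [-3, 1, -3, 5, 0]
D(5):
  [0, 23, 9, 17, 24]
  [4, 0, 4, 12, 11]
  [2, 16, 0, 10, 17]
  [-8, 6, -8, 0, 7]
  [-3, 1, -3, 5, 0]
Key observation: every diagonal entry stays at the unit through all rounds, so no improving cycle exists.
Answer: CONVERGES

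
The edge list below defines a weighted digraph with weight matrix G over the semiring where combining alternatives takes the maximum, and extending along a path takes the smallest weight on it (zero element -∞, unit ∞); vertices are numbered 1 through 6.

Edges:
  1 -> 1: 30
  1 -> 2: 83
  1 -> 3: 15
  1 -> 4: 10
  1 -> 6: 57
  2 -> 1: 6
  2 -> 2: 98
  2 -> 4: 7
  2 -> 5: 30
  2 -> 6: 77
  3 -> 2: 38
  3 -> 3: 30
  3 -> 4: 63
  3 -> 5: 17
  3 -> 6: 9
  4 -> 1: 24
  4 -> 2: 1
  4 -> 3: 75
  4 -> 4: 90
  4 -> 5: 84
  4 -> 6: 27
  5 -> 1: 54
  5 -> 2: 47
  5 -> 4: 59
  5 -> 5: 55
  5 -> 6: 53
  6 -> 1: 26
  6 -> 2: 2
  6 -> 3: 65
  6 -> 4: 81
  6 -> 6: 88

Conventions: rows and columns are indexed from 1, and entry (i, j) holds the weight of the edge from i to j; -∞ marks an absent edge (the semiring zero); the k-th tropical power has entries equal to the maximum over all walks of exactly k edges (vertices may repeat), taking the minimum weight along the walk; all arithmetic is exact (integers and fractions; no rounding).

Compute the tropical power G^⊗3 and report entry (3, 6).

G^⊗2:
  [30, 83, 57, 57, 30, 77]
  [30, 98, 65, 77, 30, 77]
  [24, 38, 63, 63, 63, 38]
  [54, 47, 75, 90, 84, 53]
  [54, 54, 59, 59, 59, 54]
  [26, 38, 75, 81, 81, 88]
G^⊗3:
  [30, 83, 65, 77, 57, 77]
  [30, 98, 75, 77, 77, 77]
  [54, 47, 63, 63, 63, 53]
  [54, 54, 75, 90, 84, 54]
  [54, 54, 59, 59, 59, 54]
  [54, 47, 75, 81, 81, 88]
Key observation: the optimum is the walk 3->4->5->6, with weight 63 min 84 min 53 = 53.
Optimal value attained by: walk 3->4->5->6.
Answer: (G^⊗3)[3][6] = 53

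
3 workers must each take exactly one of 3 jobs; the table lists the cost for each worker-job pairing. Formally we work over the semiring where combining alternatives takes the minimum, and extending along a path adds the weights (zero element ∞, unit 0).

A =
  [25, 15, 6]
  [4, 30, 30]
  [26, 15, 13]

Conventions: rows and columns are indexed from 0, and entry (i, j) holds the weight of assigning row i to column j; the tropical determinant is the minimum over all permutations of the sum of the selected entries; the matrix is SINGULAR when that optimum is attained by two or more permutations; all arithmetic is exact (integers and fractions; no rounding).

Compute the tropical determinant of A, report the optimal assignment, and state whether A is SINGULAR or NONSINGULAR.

σ = (0, 1, 2): 25 + 30 + 13 = 68
σ = (0, 2, 1): 25 + 30 + 15 = 70
σ = (1, 0, 2): 15 + 4 + 13 = 32
σ = (1, 2, 0): 15 + 30 + 26 = 71
σ = (2, 0, 1): 6 + 4 + 15 = 25
σ = (2, 1, 0): 6 + 30 + 26 = 62
Optimal value attained by: σ = (2, 0, 1).
Answer: det⊕(A) = 25; verdict: NONSINGULAR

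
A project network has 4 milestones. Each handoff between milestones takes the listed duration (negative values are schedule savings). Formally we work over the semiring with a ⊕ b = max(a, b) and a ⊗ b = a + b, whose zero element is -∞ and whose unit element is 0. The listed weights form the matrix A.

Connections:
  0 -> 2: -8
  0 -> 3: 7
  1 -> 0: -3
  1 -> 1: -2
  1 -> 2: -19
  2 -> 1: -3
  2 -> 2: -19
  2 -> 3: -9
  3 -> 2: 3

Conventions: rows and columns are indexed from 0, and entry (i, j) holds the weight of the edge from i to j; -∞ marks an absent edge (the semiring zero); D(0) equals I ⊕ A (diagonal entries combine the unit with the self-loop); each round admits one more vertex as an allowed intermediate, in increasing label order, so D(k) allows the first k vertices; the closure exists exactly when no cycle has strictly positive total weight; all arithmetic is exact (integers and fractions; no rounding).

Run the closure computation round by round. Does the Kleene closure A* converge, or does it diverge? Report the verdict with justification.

D(0):
  [0, -∞, -8, 7]
  [-3, 0, -19, -∞]
  [-∞, -3, 0, -9]
  [-∞, -∞, 3, 0]
D(1):
  [0, -∞, -8, 7]
  [-3, 0, -11, 4]
  [-∞, -3, 0, -9]
  [-∞, -∞, 3, 0]
D(2):
  [0, -∞, -8, 7]
  [-3, 0, -11, 4]
  [-6, -3, 0, 1]
  [-∞, -∞, 3, 0]
Detection: at round 3, diagonal entry (3, 3) turns strictly positive.
Key observation: the cycle 3->2->1->0->3 has total weight 3 + (-3) + (-3) + 7, which is strictly positive.
Answer: DIVERGES — positive cycle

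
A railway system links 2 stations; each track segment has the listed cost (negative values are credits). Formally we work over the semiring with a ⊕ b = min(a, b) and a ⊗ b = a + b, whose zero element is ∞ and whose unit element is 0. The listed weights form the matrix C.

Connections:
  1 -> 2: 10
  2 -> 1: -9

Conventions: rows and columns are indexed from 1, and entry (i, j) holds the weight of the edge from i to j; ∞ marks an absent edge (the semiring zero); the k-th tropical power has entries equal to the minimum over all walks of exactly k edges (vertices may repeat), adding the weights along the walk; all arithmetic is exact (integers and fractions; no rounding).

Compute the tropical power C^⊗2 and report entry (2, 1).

C^⊗2:
  [1, ∞]
  [∞, 1]
Key observation: no walk of exactly 2 edges connects these vertices, so the entry is the semiring zero.
Answer: (C^⊗2)[2][1] = ∞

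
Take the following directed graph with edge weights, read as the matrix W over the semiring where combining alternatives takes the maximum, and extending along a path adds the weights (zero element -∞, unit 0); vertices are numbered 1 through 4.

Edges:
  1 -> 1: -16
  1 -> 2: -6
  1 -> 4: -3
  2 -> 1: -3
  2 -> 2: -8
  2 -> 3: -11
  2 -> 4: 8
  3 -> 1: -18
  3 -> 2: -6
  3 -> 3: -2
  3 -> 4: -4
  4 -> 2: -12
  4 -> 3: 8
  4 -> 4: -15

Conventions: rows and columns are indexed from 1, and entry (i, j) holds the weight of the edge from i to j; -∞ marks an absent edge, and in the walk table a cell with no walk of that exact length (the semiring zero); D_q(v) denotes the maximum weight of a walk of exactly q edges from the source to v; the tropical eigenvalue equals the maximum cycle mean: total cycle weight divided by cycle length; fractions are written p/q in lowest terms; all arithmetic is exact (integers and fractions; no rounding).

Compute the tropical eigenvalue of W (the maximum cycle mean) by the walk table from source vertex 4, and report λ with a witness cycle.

q=0: [-∞, -∞, -∞, 0]
q=1: [-∞, -12, 8, -15]
q=2: [-10, 2, 6, 4]
q=3: [-1, 0, 12, 10]
q=4: [-3, 6, 18, 8]
Optimal cycle mean attained by: cycle 2->4->3->2, total 8 + 8 + (-6), length 3.
Answer: λ = 10/3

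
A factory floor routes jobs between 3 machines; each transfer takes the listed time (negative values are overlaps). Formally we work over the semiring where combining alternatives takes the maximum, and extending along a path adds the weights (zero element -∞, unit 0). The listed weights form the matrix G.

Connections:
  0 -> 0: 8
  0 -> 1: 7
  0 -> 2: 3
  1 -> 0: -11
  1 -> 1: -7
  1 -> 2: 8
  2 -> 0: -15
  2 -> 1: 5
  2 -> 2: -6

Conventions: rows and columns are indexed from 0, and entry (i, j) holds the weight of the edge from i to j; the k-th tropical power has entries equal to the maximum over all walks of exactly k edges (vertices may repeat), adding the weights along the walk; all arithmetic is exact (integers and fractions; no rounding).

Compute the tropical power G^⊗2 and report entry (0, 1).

G^⊗2:
  [16, 15, 15]
  [-3, 13, 2]
  [-6, -1, 13]
Key observation: the optimum is the walk 0->0->1, with weight 8 + 7 = 15.
Optimal value attained by: walk 0->0->1.
Answer: (G^⊗2)[0][1] = 15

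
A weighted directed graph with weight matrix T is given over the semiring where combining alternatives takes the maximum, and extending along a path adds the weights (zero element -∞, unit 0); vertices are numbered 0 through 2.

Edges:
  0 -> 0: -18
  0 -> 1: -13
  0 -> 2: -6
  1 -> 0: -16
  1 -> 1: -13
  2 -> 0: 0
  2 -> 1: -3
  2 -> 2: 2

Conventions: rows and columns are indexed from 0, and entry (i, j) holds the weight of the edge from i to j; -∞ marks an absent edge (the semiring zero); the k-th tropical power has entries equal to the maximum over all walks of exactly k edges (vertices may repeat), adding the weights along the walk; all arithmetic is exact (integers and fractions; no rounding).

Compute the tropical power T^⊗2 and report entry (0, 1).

T^⊗2:
  [-6, -9, -4]
  [-29, -26, -22]
  [2, -1, 4]
Key observation: the optimum is the walk 0->2->1, with weight (-6) + (-3) = -9.
Optimal value attained by: walk 0->2->1.
Answer: (T^⊗2)[0][1] = -9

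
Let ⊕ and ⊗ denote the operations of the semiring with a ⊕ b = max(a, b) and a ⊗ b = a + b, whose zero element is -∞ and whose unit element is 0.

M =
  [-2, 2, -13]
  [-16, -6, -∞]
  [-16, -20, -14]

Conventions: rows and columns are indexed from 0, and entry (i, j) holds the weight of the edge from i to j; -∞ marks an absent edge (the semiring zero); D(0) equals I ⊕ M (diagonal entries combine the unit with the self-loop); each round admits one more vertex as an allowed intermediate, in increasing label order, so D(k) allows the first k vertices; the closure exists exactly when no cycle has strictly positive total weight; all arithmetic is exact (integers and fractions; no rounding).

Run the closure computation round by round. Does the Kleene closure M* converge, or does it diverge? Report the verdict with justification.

D(0):
  [0, 2, -13]
  [-16, 0, -∞]
  [-16, -20, 0]
D(1):
  [0, 2, -13]
  [-16, 0, -29]
  [-16, -14, 0]
D(2):
  [0, 2, -13]
  [-16, 0, -29]
  [-16, -14, 0]
D(3):
  [0, 2, -13]
  [-16, 0, -29]
  [-16, -14, 0]
Key observation: every diagonal entry stays at the unit through all rounds, so no improving cycle exists.
Answer: CONVERGES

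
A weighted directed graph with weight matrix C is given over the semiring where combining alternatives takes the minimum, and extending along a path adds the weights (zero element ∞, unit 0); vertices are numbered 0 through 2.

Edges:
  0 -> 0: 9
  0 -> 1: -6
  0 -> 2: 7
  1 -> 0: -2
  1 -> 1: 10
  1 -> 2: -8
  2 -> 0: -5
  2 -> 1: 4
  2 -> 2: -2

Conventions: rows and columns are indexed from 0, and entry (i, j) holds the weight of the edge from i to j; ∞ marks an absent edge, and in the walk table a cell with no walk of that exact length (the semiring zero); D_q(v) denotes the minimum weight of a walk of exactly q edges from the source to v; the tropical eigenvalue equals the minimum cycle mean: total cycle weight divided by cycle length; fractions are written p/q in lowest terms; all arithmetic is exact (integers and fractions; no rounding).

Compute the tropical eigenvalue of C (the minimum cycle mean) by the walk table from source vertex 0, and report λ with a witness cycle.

q=0: [0, ∞, ∞]
q=1: [9, -6, 7]
q=2: [-8, 3, -14]
q=3: [-19, -14, -16]
Optimal cycle mean attained by: cycle 0->1->2->0, total (-6) + (-8) + (-5), length 3.
Answer: λ = -19/3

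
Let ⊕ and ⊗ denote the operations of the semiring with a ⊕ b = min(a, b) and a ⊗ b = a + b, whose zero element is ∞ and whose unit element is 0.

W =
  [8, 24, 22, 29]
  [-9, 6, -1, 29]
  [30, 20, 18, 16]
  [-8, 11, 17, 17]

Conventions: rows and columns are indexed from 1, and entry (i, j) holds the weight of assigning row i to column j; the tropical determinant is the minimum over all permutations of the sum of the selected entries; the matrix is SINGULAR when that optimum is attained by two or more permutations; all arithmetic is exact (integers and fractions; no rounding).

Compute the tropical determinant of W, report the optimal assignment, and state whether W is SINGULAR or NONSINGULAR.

σ = (1, 2, 3, 4): 8 + 6 + 18 + 17 = 49
σ = (1, 2, 4, 3): 8 + 6 + 16 + 17 = 47
σ = (1, 3, 2, 4): 8 + (-1) + 20 + 17 = 44
σ = (1, 3, 4, 2): 8 + (-1) + 16 + 11 = 34
σ = (1, 4, 2, 3): 8 + 29 + 20 + 17 = 74
σ = (1, 4, 3, 2): 8 + 29 + 18 + 11 = 66
σ = (2, 1, 3, 4): 24 + (-9) + 18 + 17 = 50
σ = (2, 1, 4, 3): 24 + (-9) + 16 + 17 = 48
σ = (2, 3, 1, 4): 24 + (-1) + 30 + 17 = 70
σ = (2, 3, 4, 1): 24 + (-1) + 16 + (-8) = 31
σ = (2, 4, 1, 3): 24 + 29 + 30 + 17 = 100
σ = (2, 4, 3, 1): 24 + 29 + 18 + (-8) = 63
σ = (3, 1, 2, 4): 22 + (-9) + 20 + 17 = 50
σ = (3, 1, 4, 2): 22 + (-9) + 16 + 11 = 40
σ = (3, 2, 1, 4): 22 + 6 + 30 + 17 = 75
σ = (3, 2, 4, 1): 22 + 6 + 16 + (-8) = 36
σ = (3, 4, 1, 2): 22 + 29 + 30 + 11 = 92
σ = (3, 4, 2, 1): 22 + 29 + 20 + (-8) = 63
σ = (4, 1, 2, 3): 29 + (-9) + 20 + 17 = 57
σ = (4, 1, 3, 2): 29 + (-9) + 18 + 11 = 49
σ = (4, 2, 1, 3): 29 + 6 + 30 + 17 = 82
σ = (4, 2, 3, 1): 29 + 6 + 18 + (-8) = 45
σ = (4, 3, 1, 2): 29 + (-1) + 30 + 11 = 69
σ = (4, 3, 2, 1): 29 + (-1) + 20 + (-8) = 40
Optimal value attained by: σ = (2, 3, 4, 1).
Answer: det⊕(W) = 31; verdict: NONSINGULAR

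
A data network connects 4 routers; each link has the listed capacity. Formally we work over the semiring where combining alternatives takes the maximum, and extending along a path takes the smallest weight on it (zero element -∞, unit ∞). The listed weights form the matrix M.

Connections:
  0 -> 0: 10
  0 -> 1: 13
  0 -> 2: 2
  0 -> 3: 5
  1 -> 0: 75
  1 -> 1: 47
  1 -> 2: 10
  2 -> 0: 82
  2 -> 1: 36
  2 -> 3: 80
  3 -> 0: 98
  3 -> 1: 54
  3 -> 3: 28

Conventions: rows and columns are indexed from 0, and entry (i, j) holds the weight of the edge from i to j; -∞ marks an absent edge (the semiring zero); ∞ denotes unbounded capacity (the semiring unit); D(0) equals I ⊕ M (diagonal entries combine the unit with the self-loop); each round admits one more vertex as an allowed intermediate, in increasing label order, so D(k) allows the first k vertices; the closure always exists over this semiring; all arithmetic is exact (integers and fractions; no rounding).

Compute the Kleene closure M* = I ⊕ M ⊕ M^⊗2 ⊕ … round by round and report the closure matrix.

D(0):
  [∞, 13, 2, 5]
  [75, ∞, 10, -∞]
  [82, 36, ∞, 80]
  [98, 54, -∞, ∞]
D(1):
  [∞, 13, 2, 5]
  [75, ∞, 10, 5]
  [82, 36, ∞, 80]
  [98, 54, 2, ∞]
D(2):
  [∞, 13, 10, 5]
  [75, ∞, 10, 5]
  [82, 36, ∞, 80]
  [98, 54, 10, ∞]
D(3):
  [∞, 13, 10, 10]
  [75, ∞, 10, 10]
  [82, 36, ∞, 80]
  [98, 54, 10, ∞]
D(4):
  [∞, 13, 10, 10]
  [75, ∞, 10, 10]
  [82, 54, ∞, 80]
  [98, 54, 10, ∞]
Answer: M* = [[∞, 13, 10, 10], [75, ∞, 10, 10], [82, 54, ∞, 80], [98, 54, 10, ∞]]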